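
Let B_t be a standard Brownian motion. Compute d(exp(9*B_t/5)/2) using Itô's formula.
d(exp(9*B_t/5)/2) = (81*exp(9*B_t/5)/100) dt + (9*exp(9*B_t/5)/10) dB_t

Itô's formula for f(B_t) gives d f(B_t) = f'(B_t) dB_t + (1/2) f''(B_t) dt. Compute derivatives of f(x) = exp(9*x/5)/2:
  f'(x)  = 9*exp(9*x/5)/10
  f''(x) = 81*exp(9*x/5)/50
Substitute x = B_t and multiply the f'' term by 1/2:
  drift     = (1/2) * (81*exp(9*x/5)/50) evaluated at B_t = 81*exp(9*B_t/5)/100
  diffusion = (9*exp(9*x/5)/10) evaluated at B_t = 9*exp(9*B_t/5)/10
Therefore d(exp(9*B_t/5)/2) = (81*exp(9*B_t/5)/100) dt + (9*exp(9*B_t/5)/10) dB_t.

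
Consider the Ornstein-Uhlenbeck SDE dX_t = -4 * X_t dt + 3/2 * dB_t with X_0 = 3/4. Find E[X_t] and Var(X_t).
E[X_t] = 3*exp(-4*t)/4; Var(X_t) = 9/32 - 9*exp(-8*t)/32

The OU SDE dX = -theta X dt + sigma dB admits the integrating factor exp(theta t): d(exp(theta t) X_t) = sigma exp(theta t) dB_t. Integrating from 0 to t:
  X_t = x_0 * exp(-theta t) + sigma * int_0^t exp(-theta (t-s)) dB_s.
The Itô integral has mean 0 and (by the Itô isometry) variance sigma^2 * int_0^t exp(-2 theta (t - s)) ds = sigma^2 * (1 - exp(-2 theta t)) / (2 theta).
With theta = 4, sigma = 3/2, x_0 = 3/4:
  E[X_t] = 3/4 * exp(-4 t) = 3*exp(-4*t)/4
  Var(X_t) = (3/2)^2 * (1 - exp(-2*4 t)) / (2 * 4) = 9/32 - 9*exp(-8*t)/32.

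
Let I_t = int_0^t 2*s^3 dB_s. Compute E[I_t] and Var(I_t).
E[I_t] = 0; Var(I_t) = 4*t^7/7

The Itô integral of a deterministic integrand f(s) has mean 0 because each increment f(s) * (B_{s+ds} - B_s) has mean 0. By the Itô isometry:
  Var( int_0^t f(s) dB_s ) = E[ (int_0^t f(s) dB_s)^2 ] = int_0^t f(s)^2 ds.
Here f(s) = 2*s^3, so f(s)^2 = 4*s^6. Integrate:
  int_0^t (4*s^6) ds = 4*t^7/7.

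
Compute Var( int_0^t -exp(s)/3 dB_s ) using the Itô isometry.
Var = exp(2*t)/18 - 1/18

The Itô integral of a deterministic integrand f(s) has mean 0 because each increment f(s) * (B_{s+ds} - B_s) has mean 0. By the Itô isometry:
  Var( int_0^t f(s) dB_s ) = E[ (int_0^t f(s) dB_s)^2 ] = int_0^t f(s)^2 ds.
Here f(s) = -exp(s)/3, so f(s)^2 = exp(2*s)/9. Integrate:
  int_0^t (exp(2*s)/9) ds = exp(2*t)/18 - 1/18.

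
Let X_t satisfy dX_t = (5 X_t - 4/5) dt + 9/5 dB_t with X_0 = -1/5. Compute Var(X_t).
Var(X_t) = 81*exp(10*t)/250 - 81/250

The variance V(t) = Var(X_t) satisfies V'(t) = 2 a V(t) + c^2 with V(0) = 0 (drift coefficient is linear in X, diffusion is constant). With a = 5, c = 9/5, the solution is
  V(t) = (c^2 / (2 a)) * (exp(2 a t) - 1)
       = ((9/5)^2 / (2*5)) * (exp(10 t) - 1)
       = 81*exp(10*t)/250 - 81/250.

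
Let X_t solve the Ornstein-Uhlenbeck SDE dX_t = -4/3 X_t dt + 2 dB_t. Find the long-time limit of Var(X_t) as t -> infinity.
lim Var(X_t) = 3/2

The OU SDE dX = -theta X dt + sigma dB admits the integrating factor exp(theta t): d(exp(theta t) X_t) = sigma exp(theta t) dB_t. Integrating from 0 to t gives X_t = x_0 * exp(-theta t) + sigma * int_0^t exp(-theta (t-s)) dB_s for any initial x_0. The Itô integral has variance (by the Itô isometry) sigma^2 * int_0^t exp(-2 theta (t - s)) ds = sigma^2 * (1 - exp(-2 theta t)) / (2 theta), independent of x_0.
With theta = 4/3, sigma = 2:
  Var(X_t) = (2)^2 * (1 - exp(-2*4/3 t)) / (2 * 4/3) = 3/2 - 3*exp(-8*t/3)/2.
As t -> infinity, exp(-2*4/3 t) -> 0, so the stationary variance is sigma^2 / (2 theta) = 3/2.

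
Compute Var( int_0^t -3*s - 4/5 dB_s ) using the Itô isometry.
Var = t*(75*t^2 + 60*t + 16)/25

The Itô integral of a deterministic integrand f(s) has mean 0 because each increment f(s) * (B_{s+ds} - B_s) has mean 0. By the Itô isometry:
  Var( int_0^t f(s) dB_s ) = E[ (int_0^t f(s) dB_s)^2 ] = int_0^t f(s)^2 ds.
Here f(s) = -3*s - 4/5, so f(s)^2 = (15*s + 4)^2/25. Integrate:
  int_0^t ((15*s + 4)^2/25) ds = t*(75*t^2 + 60*t + 16)/25.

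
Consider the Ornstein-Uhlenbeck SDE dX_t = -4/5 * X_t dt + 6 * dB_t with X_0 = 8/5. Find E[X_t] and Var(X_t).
E[X_t] = 8*exp(-4*t/5)/5; Var(X_t) = 45/2 - 45*exp(-8*t/5)/2

The OU SDE dX = -theta X dt + sigma dB admits the integrating factor exp(theta t): d(exp(theta t) X_t) = sigma exp(theta t) dB_t. Integrating from 0 to t:
  X_t = x_0 * exp(-theta t) + sigma * int_0^t exp(-theta (t-s)) dB_s.
The Itô integral has mean 0 and (by the Itô isometry) variance sigma^2 * int_0^t exp(-2 theta (t - s)) ds = sigma^2 * (1 - exp(-2 theta t)) / (2 theta).
With theta = 4/5, sigma = 6, x_0 = 8/5:
  E[X_t] = 8/5 * exp(-4/5 t) = 8*exp(-4*t/5)/5
  Var(X_t) = (6)^2 * (1 - exp(-2*4/5 t)) / (2 * 4/5) = 45/2 - 45*exp(-8*t/5)/2.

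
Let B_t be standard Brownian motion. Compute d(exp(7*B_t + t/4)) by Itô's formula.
d(exp(7*B_t + t/4)) = (99*exp(7*B_t + t/4)/4) dt + (7*exp(7*B_t + t/4)) dB_t

Itô's formula for f(t, x): d f(t, B_t) = (f_t + (1/2) f_xx) dt + f_x dB_t. Compute partials of f(t, x) = exp(t/4 + 7*x):
  f_t(t,x)  = exp(t/4 + 7*x)/4
  f_x(t,x)  = 7*exp(t/4 + 7*x)
  f_xx(t,x) = 49*exp(t/4 + 7*x)
Assemble drift = f_t + (1/2) f_xx = 99*exp(t/4 + 7*x)/4 and diffusion = f_x = 7*exp(t/4 + 7*x). Substituting x = B_t:
  d(exp(7*B_t + t/4)) = (99*exp(7*B_t + t/4)/4) dt + (7*exp(7*B_t + t/4)) dB_t.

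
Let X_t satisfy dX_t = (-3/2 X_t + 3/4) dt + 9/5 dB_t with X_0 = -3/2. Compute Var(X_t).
Var(X_t) = 27/25 - 27*exp(-3*t)/25

The variance V(t) = Var(X_t) satisfies V'(t) = 2 a V(t) + c^2 with V(0) = 0 (drift coefficient is linear in X, diffusion is constant). With a = -3/2, c = 9/5, the solution is
  V(t) = (c^2 / (2 a)) * (exp(2 a t) - 1)
       = ((9/5)^2 / (2*(-3/2))) * (exp((-3) t) - 1)
       = 27/25 - 27*exp(-3*t)/25.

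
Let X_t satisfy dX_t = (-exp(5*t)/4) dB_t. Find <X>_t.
<X>_t = exp(10*t)/160 - 1/160

For an Itô process dX_t = a(t) dt + b(t) dB_t, the quadratic variation is <X>_t = int_0^t b(s)^2 ds (the drift term does not contribute). Here b(s) = -exp(5*s)/4, so
  b(s)^2 = exp(10*s)/16.
Integrating from 0 to t:
  <X>_t = int_0^t (exp(10*s)/16) ds = exp(10*t)/160 - 1/160.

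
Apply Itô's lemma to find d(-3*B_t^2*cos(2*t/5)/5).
d(-3*B_t^2*cos(2*t/5)/5) = (6*B_t^2*sin(2*t/5)/25 - 3*cos(2*t/5)/5) dt + (-6*B_t*cos(2*t/5)/5) dB_t

Itô's formula for f(t, x): d f(t, B_t) = (f_t + (1/2) f_xx) dt + f_x dB_t. Compute partials of f(t, x) = -3*x^2*cos(2*t/5)/5:
  f_t(t,x)  = 6*x^2*sin(2*t/5)/25
  f_x(t,x)  = -6*x*cos(2*t/5)/5
  f_xx(t,x) = -6*cos(2*t/5)/5
Assemble drift = f_t + (1/2) f_xx = 6*x^2*sin(2*t/5)/25 - 3*cos(2*t/5)/5 and diffusion = f_x = -6*x*cos(2*t/5)/5. Substituting x = B_t:
  d(-3*B_t^2*cos(2*t/5)/5) = (6*B_t^2*sin(2*t/5)/25 - 3*cos(2*t/5)/5) dt + (-6*B_t*cos(2*t/5)/5) dB_t.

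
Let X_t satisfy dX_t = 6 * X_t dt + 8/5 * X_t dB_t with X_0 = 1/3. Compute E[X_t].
E[X_t] = exp(6*t)/3

For GBM dX = mu X dt + sigma X dB with X_0 = x_0, apply Itô to Y = log X: dY = (mu - sigma^2/2) dt + sigma dB, so Y_t = log(x_0) + (mu - sigma^2/2) t + sigma B_t and hence X_t = x_0 * exp((mu - sigma^2/2) t + sigma B_t).
With mu = 6, sigma = 8/5, x_0 = 1/3, this gives:
  X_t = 1/3 * exp((118/25) * t + (8/5) * B_t).
Since sigma*B_t ~ Normal(0, sigma^2 t), E[exp(sigma*B_t)] = exp(sigma^2 t / 2); so E[X_t] = x_0 * exp((mu - sigma^2/2) t) * exp(sigma^2 t / 2) = x_0 * exp(mu t) = exp(6*t)/3.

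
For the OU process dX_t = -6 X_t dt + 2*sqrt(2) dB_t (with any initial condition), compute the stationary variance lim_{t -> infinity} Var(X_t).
lim Var(X_t) = 2/3

The OU SDE dX = -theta X dt + sigma dB admits the integrating factor exp(theta t): d(exp(theta t) X_t) = sigma exp(theta t) dB_t. Integrating from 0 to t gives X_t = x_0 * exp(-theta t) + sigma * int_0^t exp(-theta (t-s)) dB_s for any initial x_0. The Itô integral has variance (by the Itô isometry) sigma^2 * int_0^t exp(-2 theta (t - s)) ds = sigma^2 * (1 - exp(-2 theta t)) / (2 theta), independent of x_0.
With theta = 6, sigma = 2*sqrt(2):
  Var(X_t) = (2*sqrt(2))^2 * (1 - exp(-2*6 t)) / (2 * 6) = 2/3 - 2*exp(-12*t)/3.
As t -> infinity, exp(-2*6 t) -> 0, so the stationary variance is sigma^2 / (2 theta) = 2/3.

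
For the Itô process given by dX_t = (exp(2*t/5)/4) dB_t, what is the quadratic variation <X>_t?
<X>_t = 5*exp(4*t/5)/64 - 5/64

For an Itô process dX_t = a(t) dt + b(t) dB_t, the quadratic variation is <X>_t = int_0^t b(s)^2 ds (the drift term does not contribute). Here b(s) = exp(2*s/5)/4, so
  b(s)^2 = exp(4*s/5)/16.
Integrating from 0 to t:
  <X>_t = int_0^t (exp(4*s/5)/16) ds = 5*exp(4*t/5)/64 - 5/64.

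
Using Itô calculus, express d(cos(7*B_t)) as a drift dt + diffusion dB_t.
d(cos(7*B_t)) = (-49*cos(7*B_t)/2) dt + (-7*sin(7*B_t)) dB_t

Itô's formula for f(B_t) gives d f(B_t) = f'(B_t) dB_t + (1/2) f''(B_t) dt. Compute derivatives of f(x) = cos(7*x):
  f'(x)  = -7*sin(7*x)
  f''(x) = -49*cos(7*x)
Substitute x = B_t and multiply the f'' term by 1/2:
  drift     = (1/2) * (-49*cos(7*x)) evaluated at B_t = -49*cos(7*B_t)/2
  diffusion = (-7*sin(7*x)) evaluated at B_t = -7*sin(7*B_t)
Therefore d(cos(7*B_t)) = (-49*cos(7*B_t)/2) dt + (-7*sin(7*B_t)) dB_t.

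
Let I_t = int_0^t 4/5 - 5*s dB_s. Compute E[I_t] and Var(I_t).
E[I_t] = 0; Var(I_t) = t*(625*t^2 - 300*t + 48)/75

The Itô integral of a deterministic integrand f(s) has mean 0 because each increment f(s) * (B_{s+ds} - B_s) has mean 0. By the Itô isometry:
  Var( int_0^t f(s) dB_s ) = E[ (int_0^t f(s) dB_s)^2 ] = int_0^t f(s)^2 ds.
Here f(s) = 4/5 - 5*s, so f(s)^2 = (25*s - 4)^2/25. Integrate:
  int_0^t ((25*s - 4)^2/25) ds = t*(625*t^2 - 300*t + 48)/75.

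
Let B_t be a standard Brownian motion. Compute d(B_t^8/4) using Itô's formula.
d(B_t^8/4) = (7*B_t^6) dt + (2*B_t^7) dB_t

Itô's formula for f(B_t) gives d f(B_t) = f'(B_t) dB_t + (1/2) f''(B_t) dt. Compute derivatives of f(x) = x^8/4:
  f'(x)  = 2*x^7
  f''(x) = 14*x^6
Substitute x = B_t and multiply the f'' term by 1/2:
  drift     = (1/2) * (14*x^6) evaluated at B_t = 7*B_t^6
  diffusion = (2*x^7) evaluated at B_t = 2*B_t^7
Therefore d(B_t^8/4) = (7*B_t^6) dt + (2*B_t^7) dB_t.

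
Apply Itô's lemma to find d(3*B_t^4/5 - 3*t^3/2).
d(3*B_t^4/5 - 3*t^3/2) = (18*B_t^2/5 - 9*t^2/2) dt + (12*B_t^3/5) dB_t

Itô's formula for f(t, x): d f(t, B_t) = (f_t + (1/2) f_xx) dt + f_x dB_t. Compute partials of f(t, x) = -3*t^3/2 + 3*x^4/5:
  f_t(t,x)  = -9*t^2/2
  f_x(t,x)  = 12*x^3/5
  f_xx(t,x) = 36*x^2/5
Assemble drift = f_t + (1/2) f_xx = -9*t^2/2 + 18*x^2/5 and diffusion = f_x = 12*x^3/5. Substituting x = B_t:
  d(3*B_t^4/5 - 3*t^3/2) = (18*B_t^2/5 - 9*t^2/2) dt + (12*B_t^3/5) dB_t.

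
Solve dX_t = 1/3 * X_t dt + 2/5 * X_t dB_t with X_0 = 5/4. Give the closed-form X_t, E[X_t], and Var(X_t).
X_t = 5/4 * exp((19/75) t + (2/5) B_t); E[X_t] = 5*exp(t/3)/4; Var(X_t) = 25*(exp(4*t/25) - 1)*exp(2*t/3)/16

For GBM dX = mu X dt + sigma X dB with X_0 = x_0, apply Itô to Y = log X: dY = (mu - sigma^2/2) dt + sigma dB, so Y_t = log(x_0) + (mu - sigma^2/2) t + sigma B_t and hence X_t = x_0 * exp((mu - sigma^2/2) t + sigma B_t).
With mu = 1/3, sigma = 2/5, x_0 = 5/4, this gives:
  X_t = 5/4 * exp((19/75) * t + (2/5) * B_t).
Since sigma*B_t ~ Normal(0, sigma^2 t), E[exp(sigma*B_t)] = exp(sigma^2 t / 2); so E[X_t] = x_0 * exp((mu - sigma^2/2) t) * exp(sigma^2 t / 2) = x_0 * exp(mu t) = 5*exp(t/3)/4.
Var(X_t) = E[X_t^2] - (E[X_t])^2 = x_0^2 * exp(2 mu t) * (exp(sigma^2 t) - 1) = 25*(exp(4*t/25) - 1)*exp(2*t/3)/16.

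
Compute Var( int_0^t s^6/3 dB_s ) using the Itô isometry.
Var = t^13/117

The Itô integral of a deterministic integrand f(s) has mean 0 because each increment f(s) * (B_{s+ds} - B_s) has mean 0. By the Itô isometry:
  Var( int_0^t f(s) dB_s ) = E[ (int_0^t f(s) dB_s)^2 ] = int_0^t f(s)^2 ds.
Here f(s) = s^6/3, so f(s)^2 = s^12/9. Integrate:
  int_0^t (s^12/9) ds = t^13/117.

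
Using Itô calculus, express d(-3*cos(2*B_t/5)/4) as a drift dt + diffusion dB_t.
d(-3*cos(2*B_t/5)/4) = (3*cos(2*B_t/5)/50) dt + (3*sin(2*B_t/5)/10) dB_t

Itô's formula for f(B_t) gives d f(B_t) = f'(B_t) dB_t + (1/2) f''(B_t) dt. Compute derivatives of f(x) = -3*cos(2*x/5)/4:
  f'(x)  = 3*sin(2*x/5)/10
  f''(x) = 3*cos(2*x/5)/25
Substitute x = B_t and multiply the f'' term by 1/2:
  drift     = (1/2) * (3*cos(2*x/5)/25) evaluated at B_t = 3*cos(2*B_t/5)/50
  diffusion = (3*sin(2*x/5)/10) evaluated at B_t = 3*sin(2*B_t/5)/10
Therefore d(-3*cos(2*B_t/5)/4) = (3*cos(2*B_t/5)/50) dt + (3*sin(2*B_t/5)/10) dB_t.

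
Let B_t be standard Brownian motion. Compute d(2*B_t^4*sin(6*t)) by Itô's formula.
d(2*B_t^4*sin(6*t)) = (12*B_t^2*(B_t^2*cos(6*t) + sin(6*t))) dt + (8*B_t^3*sin(6*t)) dB_t

Itô's formula for f(t, x): d f(t, B_t) = (f_t + (1/2) f_xx) dt + f_x dB_t. Compute partials of f(t, x) = 2*x^4*sin(6*t):
  f_t(t,x)  = 12*x^4*cos(6*t)
  f_x(t,x)  = 8*x^3*sin(6*t)
  f_xx(t,x) = 24*x^2*sin(6*t)
Assemble drift = f_t + (1/2) f_xx = 12*x^2*(x^2*cos(6*t) + sin(6*t)) and diffusion = f_x = 8*x^3*sin(6*t). Substituting x = B_t:
  d(2*B_t^4*sin(6*t)) = (12*B_t^2*(B_t^2*cos(6*t) + sin(6*t))) dt + (8*B_t^3*sin(6*t)) dB_t.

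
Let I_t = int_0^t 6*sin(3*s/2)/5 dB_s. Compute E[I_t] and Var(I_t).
E[I_t] = 0; Var(I_t) = 18*t/25 - 6*sin(3*t)/25

The Itô integral of a deterministic integrand f(s) has mean 0 because each increment f(s) * (B_{s+ds} - B_s) has mean 0. By the Itô isometry:
  Var( int_0^t f(s) dB_s ) = E[ (int_0^t f(s) dB_s)^2 ] = int_0^t f(s)^2 ds.
Here f(s) = 6*sin(3*s/2)/5, so f(s)^2 = 36*sin(3*s/2)^2/25. Integrate:
  int_0^t (36*sin(3*s/2)^2/25) ds = 18*t/25 - 6*sin(3*t)/25.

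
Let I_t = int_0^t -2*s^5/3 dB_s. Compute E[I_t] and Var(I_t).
E[I_t] = 0; Var(I_t) = 4*t^11/99

The Itô integral of a deterministic integrand f(s) has mean 0 because each increment f(s) * (B_{s+ds} - B_s) has mean 0. By the Itô isometry:
  Var( int_0^t f(s) dB_s ) = E[ (int_0^t f(s) dB_s)^2 ] = int_0^t f(s)^2 ds.
Here f(s) = -2*s^5/3, so f(s)^2 = 4*s^10/9. Integrate:
  int_0^t (4*s^10/9) ds = 4*t^11/99.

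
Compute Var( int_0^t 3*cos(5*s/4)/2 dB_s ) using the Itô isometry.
Var = 9*t/8 + 9*sin(5*t/2)/20

The Itô integral of a deterministic integrand f(s) has mean 0 because each increment f(s) * (B_{s+ds} - B_s) has mean 0. By the Itô isometry:
  Var( int_0^t f(s) dB_s ) = E[ (int_0^t f(s) dB_s)^2 ] = int_0^t f(s)^2 ds.
Here f(s) = 3*cos(5*s/4)/2, so f(s)^2 = 9*cos(5*s/4)^2/4. Integrate:
  int_0^t (9*cos(5*s/4)^2/4) ds = 9*t/8 + 9*sin(5*t/2)/20.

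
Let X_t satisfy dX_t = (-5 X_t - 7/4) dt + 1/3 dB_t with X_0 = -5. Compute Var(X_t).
Var(X_t) = 1/90 - exp(-10*t)/90

The variance V(t) = Var(X_t) satisfies V'(t) = 2 a V(t) + c^2 with V(0) = 0 (drift coefficient is linear in X, diffusion is constant). With a = -5, c = 1/3, the solution is
  V(t) = (c^2 / (2 a)) * (exp(2 a t) - 1)
       = ((1/3)^2 / (2*(-5))) * (exp((-10) t) - 1)
       = 1/90 - exp(-10*t)/90.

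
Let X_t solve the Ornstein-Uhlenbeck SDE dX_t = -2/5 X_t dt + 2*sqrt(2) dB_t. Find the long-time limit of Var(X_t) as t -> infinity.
lim Var(X_t) = 10

The OU SDE dX = -theta X dt + sigma dB admits the integrating factor exp(theta t): d(exp(theta t) X_t) = sigma exp(theta t) dB_t. Integrating from 0 to t gives X_t = x_0 * exp(-theta t) + sigma * int_0^t exp(-theta (t-s)) dB_s for any initial x_0. The Itô integral has variance (by the Itô isometry) sigma^2 * int_0^t exp(-2 theta (t - s)) ds = sigma^2 * (1 - exp(-2 theta t)) / (2 theta), independent of x_0.
With theta = 2/5, sigma = 2*sqrt(2):
  Var(X_t) = (2*sqrt(2))^2 * (1 - exp(-2*2/5 t)) / (2 * 2/5) = 10 - 10*exp(-4*t/5).
As t -> infinity, exp(-2*2/5 t) -> 0, so the stationary variance is sigma^2 / (2 theta) = 10.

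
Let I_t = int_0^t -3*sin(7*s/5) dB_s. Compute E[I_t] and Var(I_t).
E[I_t] = 0; Var(I_t) = 9*t/2 - 45*sin(14*t/5)/28

The Itô integral of a deterministic integrand f(s) has mean 0 because each increment f(s) * (B_{s+ds} - B_s) has mean 0. By the Itô isometry:
  Var( int_0^t f(s) dB_s ) = E[ (int_0^t f(s) dB_s)^2 ] = int_0^t f(s)^2 ds.
Here f(s) = -3*sin(7*s/5), so f(s)^2 = 9*sin(7*s/5)^2. Integrate:
  int_0^t (9*sin(7*s/5)^2) ds = 9*t/2 - 45*sin(14*t/5)/28.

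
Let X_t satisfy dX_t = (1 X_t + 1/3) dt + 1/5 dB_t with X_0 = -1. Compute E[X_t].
E[X_t] = -2*exp(t)/3 - 1/3

Taking expectations and using E[dB_t] = 0, the mean m(t) = E[X_t] satisfies the ODE m'(t) = a m(t) + b with m(0) = x_0. With a = 1, b = 1/3, x_0 = -1, the solution is
  m(t) = x_0 * exp(a t) + (b/a) * (exp(a t) - 1)
       = (-1) * exp(1 t) + ((1/3)/1) * (exp(1 t) - 1)
       = -2*exp(t)/3 - 1/3.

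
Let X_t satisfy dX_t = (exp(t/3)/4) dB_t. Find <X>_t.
<X>_t = 3*exp(2*t/3)/32 - 3/32

For an Itô process dX_t = a(t) dt + b(t) dB_t, the quadratic variation is <X>_t = int_0^t b(s)^2 ds (the drift term does not contribute). Here b(s) = exp(s/3)/4, so
  b(s)^2 = exp(2*s/3)/16.
Integrating from 0 to t:
  <X>_t = int_0^t (exp(2*s/3)/16) ds = 3*exp(2*t/3)/32 - 3/32.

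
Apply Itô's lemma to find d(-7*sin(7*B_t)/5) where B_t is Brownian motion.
d(-7*sin(7*B_t)/5) = (343*sin(7*B_t)/10) dt + (-49*cos(7*B_t)/5) dB_t

Itô's formula for f(B_t) gives d f(B_t) = f'(B_t) dB_t + (1/2) f''(B_t) dt. Compute derivatives of f(x) = -7*sin(7*x)/5:
  f'(x)  = -49*cos(7*x)/5
  f''(x) = 343*sin(7*x)/5
Substitute x = B_t and multiply the f'' term by 1/2:
  drift     = (1/2) * (343*sin(7*x)/5) evaluated at B_t = 343*sin(7*B_t)/10
  diffusion = (-49*cos(7*x)/5) evaluated at B_t = -49*cos(7*B_t)/5
Therefore d(-7*sin(7*B_t)/5) = (343*sin(7*B_t)/10) dt + (-49*cos(7*B_t)/5) dB_t.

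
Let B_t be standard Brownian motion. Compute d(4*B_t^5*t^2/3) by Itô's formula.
d(4*B_t^5*t^2/3) = (8*B_t^3*t*(B_t^2 + 5*t)/3) dt + (20*B_t^4*t^2/3) dB_t

Itô's formula for f(t, x): d f(t, B_t) = (f_t + (1/2) f_xx) dt + f_x dB_t. Compute partials of f(t, x) = 4*t^2*x^5/3:
  f_t(t,x)  = 8*t*x^5/3
  f_x(t,x)  = 20*t^2*x^4/3
  f_xx(t,x) = 80*t^2*x^3/3
Assemble drift = f_t + (1/2) f_xx = 8*t*x^3*(5*t + x^2)/3 and diffusion = f_x = 20*t^2*x^4/3. Substituting x = B_t:
  d(4*B_t^5*t^2/3) = (8*B_t^3*t*(B_t^2 + 5*t)/3) dt + (20*B_t^4*t^2/3) dB_t.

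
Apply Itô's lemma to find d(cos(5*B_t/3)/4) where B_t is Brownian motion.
d(cos(5*B_t/3)/4) = (-25*cos(5*B_t/3)/72) dt + (-5*sin(5*B_t/3)/12) dB_t

Itô's formula for f(B_t) gives d f(B_t) = f'(B_t) dB_t + (1/2) f''(B_t) dt. Compute derivatives of f(x) = cos(5*x/3)/4:
  f'(x)  = -5*sin(5*x/3)/12
  f''(x) = -25*cos(5*x/3)/36
Substitute x = B_t and multiply the f'' term by 1/2:
  drift     = (1/2) * (-25*cos(5*x/3)/36) evaluated at B_t = -25*cos(5*B_t/3)/72
  diffusion = (-5*sin(5*x/3)/12) evaluated at B_t = -5*sin(5*B_t/3)/12
Therefore d(cos(5*B_t/3)/4) = (-25*cos(5*B_t/3)/72) dt + (-5*sin(5*B_t/3)/12) dB_t.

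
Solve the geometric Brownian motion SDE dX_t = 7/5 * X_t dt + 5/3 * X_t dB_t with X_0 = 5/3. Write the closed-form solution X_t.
X_t = 5/3 * exp((1/90) * t + (5/3) * B_t)

For GBM dX = mu X dt + sigma X dB with X_0 = x_0, apply Itô to Y = log X: dY = (mu - sigma^2/2) dt + sigma dB, so Y_t = log(x_0) + (mu - sigma^2/2) t + sigma B_t and hence X_t = x_0 * exp((mu - sigma^2/2) t + sigma B_t).
With mu = 7/5, sigma = 5/3, x_0 = 5/3, this gives:
  X_t = 5/3 * exp((1/90) * t + (5/3) * B_t).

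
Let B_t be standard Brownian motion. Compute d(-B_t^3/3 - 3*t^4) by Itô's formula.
d(-B_t^3/3 - 3*t^4) = (-B_t - 12*t^3) dt + (-B_t^2) dB_t

Itô's formula for f(t, x): d f(t, B_t) = (f_t + (1/2) f_xx) dt + f_x dB_t. Compute partials of f(t, x) = -3*t^4 - x^3/3:
  f_t(t,x)  = -12*t^3
  f_x(t,x)  = -x^2
  f_xx(t,x) = -2*x
Assemble drift = f_t + (1/2) f_xx = -12*t^3 - x and diffusion = f_x = -x^2. Substituting x = B_t:
  d(-B_t^3/3 - 3*t^4) = (-B_t - 12*t^3) dt + (-B_t^2) dB_t.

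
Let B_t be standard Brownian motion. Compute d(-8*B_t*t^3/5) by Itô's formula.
d(-8*B_t*t^3/5) = (-24*B_t*t^2/5) dt + (-8*t^3/5) dB_t

Itô's formula for f(t, x): d f(t, B_t) = (f_t + (1/2) f_xx) dt + f_x dB_t. Compute partials of f(t, x) = -8*t^3*x/5:
  f_t(t,x)  = -24*t^2*x/5
  f_x(t,x)  = -8*t^3/5
  f_xx(t,x) = 0
Assemble drift = f_t + (1/2) f_xx = -24*t^2*x/5 and diffusion = f_x = -8*t^3/5. Substituting x = B_t:
  d(-8*B_t*t^3/5) = (-24*B_t*t^2/5) dt + (-8*t^3/5) dB_t.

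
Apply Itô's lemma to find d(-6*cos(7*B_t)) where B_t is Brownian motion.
d(-6*cos(7*B_t)) = (147*cos(7*B_t)) dt + (42*sin(7*B_t)) dB_t

Itô's formula for f(B_t) gives d f(B_t) = f'(B_t) dB_t + (1/2) f''(B_t) dt. Compute derivatives of f(x) = -6*cos(7*x):
  f'(x)  = 42*sin(7*x)
  f''(x) = 294*cos(7*x)
Substitute x = B_t and multiply the f'' term by 1/2:
  drift     = (1/2) * (294*cos(7*x)) evaluated at B_t = 147*cos(7*B_t)
  diffusion = (42*sin(7*x)) evaluated at B_t = 42*sin(7*B_t)
Therefore d(-6*cos(7*B_t)) = (147*cos(7*B_t)) dt + (42*sin(7*B_t)) dB_t.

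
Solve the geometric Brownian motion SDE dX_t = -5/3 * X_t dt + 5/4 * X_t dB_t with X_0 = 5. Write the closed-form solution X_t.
X_t = 5 * exp((-235/96) * t + (5/4) * B_t)

For GBM dX = mu X dt + sigma X dB with X_0 = x_0, apply Itô to Y = log X: dY = (mu - sigma^2/2) dt + sigma dB, so Y_t = log(x_0) + (mu - sigma^2/2) t + sigma B_t and hence X_t = x_0 * exp((mu - sigma^2/2) t + sigma B_t).
With mu = -5/3, sigma = 5/4, x_0 = 5, this gives:
  X_t = 5 * exp((-235/96) * t + (5/4) * B_t).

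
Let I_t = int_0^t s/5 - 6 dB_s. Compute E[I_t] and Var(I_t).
E[I_t] = 0; Var(I_t) = t*(t^2 - 90*t + 2700)/75

The Itô integral of a deterministic integrand f(s) has mean 0 because each increment f(s) * (B_{s+ds} - B_s) has mean 0. By the Itô isometry:
  Var( int_0^t f(s) dB_s ) = E[ (int_0^t f(s) dB_s)^2 ] = int_0^t f(s)^2 ds.
Here f(s) = s/5 - 6, so f(s)^2 = (s - 30)^2/25. Integrate:
  int_0^t ((s - 30)^2/25) ds = t*(t^2 - 90*t + 2700)/75.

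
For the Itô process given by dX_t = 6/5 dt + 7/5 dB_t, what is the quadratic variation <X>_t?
<X>_t = 49*t/25

For an Itô process dX_t = a(t) dt + b(t) dB_t, the quadratic variation is <X>_t = int_0^t b(s)^2 ds (the drift term does not contribute). Here b(s) = 7/5, so
  b(s)^2 = 49/25.
Integrating from 0 to t:
  <X>_t = int_0^t (49/25) ds = 49*t/25.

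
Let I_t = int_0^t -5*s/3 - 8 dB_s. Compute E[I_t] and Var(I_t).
E[I_t] = 0; Var(I_t) = t*(25*t^2 + 360*t + 1728)/27

The Itô integral of a deterministic integrand f(s) has mean 0 because each increment f(s) * (B_{s+ds} - B_s) has mean 0. By the Itô isometry:
  Var( int_0^t f(s) dB_s ) = E[ (int_0^t f(s) dB_s)^2 ] = int_0^t f(s)^2 ds.
Here f(s) = -5*s/3 - 8, so f(s)^2 = (5*s + 24)^2/9. Integrate:
  int_0^t ((5*s + 24)^2/9) ds = t*(25*t^2 + 360*t + 1728)/27.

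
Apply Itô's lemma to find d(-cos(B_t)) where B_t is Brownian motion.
d(-cos(B_t)) = (cos(B_t)/2) dt + (sin(B_t)) dB_t

Itô's formula for f(B_t) gives d f(B_t) = f'(B_t) dB_t + (1/2) f''(B_t) dt. Compute derivatives of f(x) = -cos(x):
  f'(x)  = sin(x)
  f''(x) = cos(x)
Substitute x = B_t and multiply the f'' term by 1/2:
  drift     = (1/2) * (cos(x)) evaluated at B_t = cos(B_t)/2
  diffusion = (sin(x)) evaluated at B_t = sin(B_t)
Therefore d(-cos(B_t)) = (cos(B_t)/2) dt + (sin(B_t)) dB_t.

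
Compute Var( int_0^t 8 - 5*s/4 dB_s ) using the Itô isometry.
Var = t*(25*t^2 - 480*t + 3072)/48

The Itô integral of a deterministic integrand f(s) has mean 0 because each increment f(s) * (B_{s+ds} - B_s) has mean 0. By the Itô isometry:
  Var( int_0^t f(s) dB_s ) = E[ (int_0^t f(s) dB_s)^2 ] = int_0^t f(s)^2 ds.
Here f(s) = 8 - 5*s/4, so f(s)^2 = (5*s - 32)^2/16. Integrate:
  int_0^t ((5*s - 32)^2/16) ds = t*(25*t^2 - 480*t + 3072)/48.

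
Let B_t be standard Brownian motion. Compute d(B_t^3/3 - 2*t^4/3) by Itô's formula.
d(B_t^3/3 - 2*t^4/3) = (B_t - 8*t^3/3) dt + (B_t^2) dB_t

Itô's formula for f(t, x): d f(t, B_t) = (f_t + (1/2) f_xx) dt + f_x dB_t. Compute partials of f(t, x) = -2*t^4/3 + x^3/3:
  f_t(t,x)  = -8*t^3/3
  f_x(t,x)  = x^2
  f_xx(t,x) = 2*x
Assemble drift = f_t + (1/2) f_xx = -8*t^3/3 + x and diffusion = f_x = x^2. Substituting x = B_t:
  d(B_t^3/3 - 2*t^4/3) = (B_t - 8*t^3/3) dt + (B_t^2) dB_t.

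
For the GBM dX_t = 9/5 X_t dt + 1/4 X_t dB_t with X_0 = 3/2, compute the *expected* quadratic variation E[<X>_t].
E[<X>_t] = 45*exp(293*t/80)/1172 - 45/1172

<X>_t = int_0^t ((1/4) * X_s)^2 ds. Taking expectation inside the integral: E[<X>_t] = (1/4)^2 * int_0^t E[X_s^2] ds. For GBM, E[X_s^2] = x_0^2 * exp((2 mu + sigma^2) s). Integrating:
  E[<X>_t] = (1/4)^2 * (3/2)^2 * (exp((2*(9/5) + (1/4)^2) t) - 1) / (2*(9/5) + (1/4)^2)
           = (1/4)^2 * (3/2)^2 * (exp((293/80) t) - 1) / (293/80) = 45*exp(293*t/80)/1172 - 45/1172.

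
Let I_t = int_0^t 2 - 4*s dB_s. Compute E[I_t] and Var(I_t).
E[I_t] = 0; Var(I_t) = 4*t*(4*t^2 - 6*t + 3)/3

The Itô integral of a deterministic integrand f(s) has mean 0 because each increment f(s) * (B_{s+ds} - B_s) has mean 0. By the Itô isometry:
  Var( int_0^t f(s) dB_s ) = E[ (int_0^t f(s) dB_s)^2 ] = int_0^t f(s)^2 ds.
Here f(s) = 2 - 4*s, so f(s)^2 = 4*(2*s - 1)^2. Integrate:
  int_0^t (4*(2*s - 1)^2) ds = 4*t*(4*t^2 - 6*t + 3)/3.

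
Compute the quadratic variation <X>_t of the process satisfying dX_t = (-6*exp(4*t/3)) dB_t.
<X>_t = 27*exp(8*t/3)/2 - 27/2

For an Itô process dX_t = a(t) dt + b(t) dB_t, the quadratic variation is <X>_t = int_0^t b(s)^2 ds (the drift term does not contribute). Here b(s) = -6*exp(4*s/3), so
  b(s)^2 = 36*exp(8*s/3).
Integrating from 0 to t:
  <X>_t = int_0^t (36*exp(8*s/3)) ds = 27*exp(8*t/3)/2 - 27/2.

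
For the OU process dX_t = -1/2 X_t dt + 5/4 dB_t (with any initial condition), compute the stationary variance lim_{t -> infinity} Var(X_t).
lim Var(X_t) = 25/16

The OU SDE dX = -theta X dt + sigma dB admits the integrating factor exp(theta t): d(exp(theta t) X_t) = sigma exp(theta t) dB_t. Integrating from 0 to t gives X_t = x_0 * exp(-theta t) + sigma * int_0^t exp(-theta (t-s)) dB_s for any initial x_0. The Itô integral has variance (by the Itô isometry) sigma^2 * int_0^t exp(-2 theta (t - s)) ds = sigma^2 * (1 - exp(-2 theta t)) / (2 theta), independent of x_0.
With theta = 1/2, sigma = 5/4:
  Var(X_t) = (5/4)^2 * (1 - exp(-2*1/2 t)) / (2 * 1/2) = 25/16 - 25*exp(-t)/16.
As t -> infinity, exp(-2*1/2 t) -> 0, so the stationary variance is sigma^2 / (2 theta) = 25/16.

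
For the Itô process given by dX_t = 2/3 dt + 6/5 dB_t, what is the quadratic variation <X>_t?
<X>_t = 36*t/25

For an Itô process dX_t = a(t) dt + b(t) dB_t, the quadratic variation is <X>_t = int_0^t b(s)^2 ds (the drift term does not contribute). Here b(s) = 6/5, so
  b(s)^2 = 36/25.
Integrating from 0 to t:
  <X>_t = int_0^t (36/25) ds = 36*t/25.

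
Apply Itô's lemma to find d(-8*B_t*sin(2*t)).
d(-8*B_t*sin(2*t)) = (-16*B_t*cos(2*t)) dt + (-8*sin(2*t)) dB_t

Itô's formula for f(t, x): d f(t, B_t) = (f_t + (1/2) f_xx) dt + f_x dB_t. Compute partials of f(t, x) = -8*x*sin(2*t):
  f_t(t,x)  = -16*x*cos(2*t)
  f_x(t,x)  = -8*sin(2*t)
  f_xx(t,x) = 0
Assemble drift = f_t + (1/2) f_xx = -16*x*cos(2*t) and diffusion = f_x = -8*sin(2*t). Substituting x = B_t:
  d(-8*B_t*sin(2*t)) = (-16*B_t*cos(2*t)) dt + (-8*sin(2*t)) dB_t.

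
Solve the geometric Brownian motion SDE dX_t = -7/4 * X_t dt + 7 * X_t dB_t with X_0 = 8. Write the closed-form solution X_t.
X_t = 8 * exp((-105/4) * t + (7) * B_t)

For GBM dX = mu X dt + sigma X dB with X_0 = x_0, apply Itô to Y = log X: dY = (mu - sigma^2/2) dt + sigma dB, so Y_t = log(x_0) + (mu - sigma^2/2) t + sigma B_t and hence X_t = x_0 * exp((mu - sigma^2/2) t + sigma B_t).
With mu = -7/4, sigma = 7, x_0 = 8, this gives:
  X_t = 8 * exp((-105/4) * t + (7) * B_t).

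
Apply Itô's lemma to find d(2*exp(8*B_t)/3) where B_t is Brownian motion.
d(2*exp(8*B_t)/3) = (64*exp(8*B_t)/3) dt + (16*exp(8*B_t)/3) dB_t

Itô's formula for f(B_t) gives d f(B_t) = f'(B_t) dB_t + (1/2) f''(B_t) dt. Compute derivatives of f(x) = 2*exp(8*x)/3:
  f'(x)  = 16*exp(8*x)/3
  f''(x) = 128*exp(8*x)/3
Substitute x = B_t and multiply the f'' term by 1/2:
  drift     = (1/2) * (128*exp(8*x)/3) evaluated at B_t = 64*exp(8*B_t)/3
  diffusion = (16*exp(8*x)/3) evaluated at B_t = 16*exp(8*B_t)/3
Therefore d(2*exp(8*B_t)/3) = (64*exp(8*B_t)/3) dt + (16*exp(8*B_t)/3) dB_t.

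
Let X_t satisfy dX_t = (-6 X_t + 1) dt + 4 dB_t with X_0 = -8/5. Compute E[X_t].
E[X_t] = 1/6 - 53*exp(-6*t)/30

Taking expectations and using E[dB_t] = 0, the mean m(t) = E[X_t] satisfies the ODE m'(t) = a m(t) + b with m(0) = x_0. With a = -6, b = 1, x_0 = -8/5, the solution is
  m(t) = x_0 * exp(a t) + (b/a) * (exp(a t) - 1)
       = (-8/5) * exp((-6) t) + (1/(-6)) * (exp((-6) t) - 1)
       = 1/6 - 53*exp(-6*t)/30.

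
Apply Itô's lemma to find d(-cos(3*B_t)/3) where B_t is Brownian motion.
d(-cos(3*B_t)/3) = (3*cos(3*B_t)/2) dt + (sin(3*B_t)) dB_t

Itô's formula for f(B_t) gives d f(B_t) = f'(B_t) dB_t + (1/2) f''(B_t) dt. Compute derivatives of f(x) = -cos(3*x)/3:
  f'(x)  = sin(3*x)
  f''(x) = 3*cos(3*x)
Substitute x = B_t and multiply the f'' term by 1/2:
  drift     = (1/2) * (3*cos(3*x)) evaluated at B_t = 3*cos(3*B_t)/2
  diffusion = (sin(3*x)) evaluated at B_t = sin(3*B_t)
Therefore d(-cos(3*B_t)/3) = (3*cos(3*B_t)/2) dt + (sin(3*B_t)) dB_t.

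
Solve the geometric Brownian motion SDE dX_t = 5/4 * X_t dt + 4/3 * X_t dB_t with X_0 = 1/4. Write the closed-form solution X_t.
X_t = 1/4 * exp((13/36) * t + (4/3) * B_t)

For GBM dX = mu X dt + sigma X dB with X_0 = x_0, apply Itô to Y = log X: dY = (mu - sigma^2/2) dt + sigma dB, so Y_t = log(x_0) + (mu - sigma^2/2) t + sigma B_t and hence X_t = x_0 * exp((mu - sigma^2/2) t + sigma B_t).
With mu = 5/4, sigma = 4/3, x_0 = 1/4, this gives:
  X_t = 1/4 * exp((13/36) * t + (4/3) * B_t).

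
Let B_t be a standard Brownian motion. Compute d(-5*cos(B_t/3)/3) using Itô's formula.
d(-5*cos(B_t/3)/3) = (5*cos(B_t/3)/54) dt + (5*sin(B_t/3)/9) dB_t

Itô's formula for f(B_t) gives d f(B_t) = f'(B_t) dB_t + (1/2) f''(B_t) dt. Compute derivatives of f(x) = -5*cos(x/3)/3:
  f'(x)  = 5*sin(x/3)/9
  f''(x) = 5*cos(x/3)/27
Substitute x = B_t and multiply the f'' term by 1/2:
  drift     = (1/2) * (5*cos(x/3)/27) evaluated at B_t = 5*cos(B_t/3)/54
  diffusion = (5*sin(x/3)/9) evaluated at B_t = 5*sin(B_t/3)/9
Therefore d(-5*cos(B_t/3)/3) = (5*cos(B_t/3)/54) dt + (5*sin(B_t/3)/9) dB_t.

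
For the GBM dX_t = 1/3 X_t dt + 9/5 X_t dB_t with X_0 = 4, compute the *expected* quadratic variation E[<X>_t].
E[<X>_t] = 3888*exp(293*t/75)/293 - 3888/293

<X>_t = int_0^t ((9/5) * X_s)^2 ds. Taking expectation inside the integral: E[<X>_t] = (9/5)^2 * int_0^t E[X_s^2] ds. For GBM, E[X_s^2] = x_0^2 * exp((2 mu + sigma^2) s). Integrating:
  E[<X>_t] = (9/5)^2 * 4^2 * (exp((2*(1/3) + (9/5)^2) t) - 1) / (2*(1/3) + (9/5)^2)
           = (9/5)^2 * 4^2 * (exp((293/75) t) - 1) / (293/75) = 3888*exp(293*t/75)/293 - 3888/293.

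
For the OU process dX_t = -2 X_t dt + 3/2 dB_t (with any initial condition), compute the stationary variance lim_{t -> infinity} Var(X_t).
lim Var(X_t) = 9/16

The OU SDE dX = -theta X dt + sigma dB admits the integrating factor exp(theta t): d(exp(theta t) X_t) = sigma exp(theta t) dB_t. Integrating from 0 to t gives X_t = x_0 * exp(-theta t) + sigma * int_0^t exp(-theta (t-s)) dB_s for any initial x_0. The Itô integral has variance (by the Itô isometry) sigma^2 * int_0^t exp(-2 theta (t - s)) ds = sigma^2 * (1 - exp(-2 theta t)) / (2 theta), independent of x_0.
With theta = 2, sigma = 3/2:
  Var(X_t) = (3/2)^2 * (1 - exp(-2*2 t)) / (2 * 2) = 9/16 - 9*exp(-4*t)/16.
As t -> infinity, exp(-2*2 t) -> 0, so the stationary variance is sigma^2 / (2 theta) = 9/16.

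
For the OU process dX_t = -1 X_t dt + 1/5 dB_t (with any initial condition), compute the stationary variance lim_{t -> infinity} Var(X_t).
lim Var(X_t) = 1/50

The OU SDE dX = -theta X dt + sigma dB admits the integrating factor exp(theta t): d(exp(theta t) X_t) = sigma exp(theta t) dB_t. Integrating from 0 to t gives X_t = x_0 * exp(-theta t) + sigma * int_0^t exp(-theta (t-s)) dB_s for any initial x_0. The Itô integral has variance (by the Itô isometry) sigma^2 * int_0^t exp(-2 theta (t - s)) ds = sigma^2 * (1 - exp(-2 theta t)) / (2 theta), independent of x_0.
With theta = 1, sigma = 1/5:
  Var(X_t) = (1/5)^2 * (1 - exp(-2*1 t)) / (2 * 1) = 1/50 - exp(-2*t)/50.
As t -> infinity, exp(-2*1 t) -> 0, so the stationary variance is sigma^2 / (2 theta) = 1/50.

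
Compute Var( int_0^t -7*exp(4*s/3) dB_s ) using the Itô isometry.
Var = 147*exp(8*t/3)/8 - 147/8

The Itô integral of a deterministic integrand f(s) has mean 0 because each increment f(s) * (B_{s+ds} - B_s) has mean 0. By the Itô isometry:
  Var( int_0^t f(s) dB_s ) = E[ (int_0^t f(s) dB_s)^2 ] = int_0^t f(s)^2 ds.
Here f(s) = -7*exp(4*s/3), so f(s)^2 = 49*exp(8*s/3). Integrate:
  int_0^t (49*exp(8*s/3)) ds = 147*exp(8*t/3)/8 - 147/8.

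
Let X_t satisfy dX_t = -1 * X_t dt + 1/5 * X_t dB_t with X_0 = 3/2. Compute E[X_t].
E[X_t] = 3*exp(-t)/2

For GBM dX = mu X dt + sigma X dB with X_0 = x_0, apply Itô to Y = log X: dY = (mu - sigma^2/2) dt + sigma dB, so Y_t = log(x_0) + (mu - sigma^2/2) t + sigma B_t and hence X_t = x_0 * exp((mu - sigma^2/2) t + sigma B_t).
With mu = -1, sigma = 1/5, x_0 = 3/2, this gives:
  X_t = 3/2 * exp((-51/50) * t + (1/5) * B_t).
Since sigma*B_t ~ Normal(0, sigma^2 t), E[exp(sigma*B_t)] = exp(sigma^2 t / 2); so E[X_t] = x_0 * exp((mu - sigma^2/2) t) * exp(sigma^2 t / 2) = x_0 * exp(mu t) = 3*exp(-t)/2.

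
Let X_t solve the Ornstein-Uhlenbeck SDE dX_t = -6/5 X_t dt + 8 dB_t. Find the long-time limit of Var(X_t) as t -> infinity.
lim Var(X_t) = 80/3

The OU SDE dX = -theta X dt + sigma dB admits the integrating factor exp(theta t): d(exp(theta t) X_t) = sigma exp(theta t) dB_t. Integrating from 0 to t gives X_t = x_0 * exp(-theta t) + sigma * int_0^t exp(-theta (t-s)) dB_s for any initial x_0. The Itô integral has variance (by the Itô isometry) sigma^2 * int_0^t exp(-2 theta (t - s)) ds = sigma^2 * (1 - exp(-2 theta t)) / (2 theta), independent of x_0.
With theta = 6/5, sigma = 8:
  Var(X_t) = (8)^2 * (1 - exp(-2*6/5 t)) / (2 * 6/5) = 80/3 - 80*exp(-12*t/5)/3.
As t -> infinity, exp(-2*6/5 t) -> 0, so the stationary variance is sigma^2 / (2 theta) = 80/3.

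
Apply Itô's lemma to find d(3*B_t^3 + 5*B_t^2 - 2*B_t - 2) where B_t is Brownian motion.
d(3*B_t^3 + 5*B_t^2 - 2*B_t - 2) = (9*B_t + 5) dt + (9*B_t^2 + 10*B_t - 2) dB_t

Itô's formula for f(B_t) gives d f(B_t) = f'(B_t) dB_t + (1/2) f''(B_t) dt. Compute derivatives of f(x) = 3*x^3 + 5*x^2 - 2*x - 2:
  f'(x)  = 9*x^2 + 10*x - 2
  f''(x) = 18*x + 10
Substitute x = B_t and multiply the f'' term by 1/2:
  drift     = (1/2) * (18*x + 10) evaluated at B_t = 9*B_t + 5
  diffusion = (9*x^2 + 10*x - 2) evaluated at B_t = 9*B_t^2 + 10*B_t - 2
Therefore d(3*B_t^3 + 5*B_t^2 - 2*B_t - 2) = (9*B_t + 5) dt + (9*B_t^2 + 10*B_t - 2) dB_t.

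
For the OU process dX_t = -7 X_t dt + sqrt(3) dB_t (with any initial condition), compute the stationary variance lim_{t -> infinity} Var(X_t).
lim Var(X_t) = 3/14

The OU SDE dX = -theta X dt + sigma dB admits the integrating factor exp(theta t): d(exp(theta t) X_t) = sigma exp(theta t) dB_t. Integrating from 0 to t gives X_t = x_0 * exp(-theta t) + sigma * int_0^t exp(-theta (t-s)) dB_s for any initial x_0. The Itô integral has variance (by the Itô isometry) sigma^2 * int_0^t exp(-2 theta (t - s)) ds = sigma^2 * (1 - exp(-2 theta t)) / (2 theta), independent of x_0.
With theta = 7, sigma = sqrt(3):
  Var(X_t) = (sqrt(3))^2 * (1 - exp(-2*7 t)) / (2 * 7) = 3/14 - 3*exp(-14*t)/14.
As t -> infinity, exp(-2*7 t) -> 0, so the stationary variance is sigma^2 / (2 theta) = 3/14.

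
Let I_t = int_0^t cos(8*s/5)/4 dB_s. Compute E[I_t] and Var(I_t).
E[I_t] = 0; Var(I_t) = t/32 + 5*sin(8*t/5)*cos(8*t/5)/256

The Itô integral of a deterministic integrand f(s) has mean 0 because each increment f(s) * (B_{s+ds} - B_s) has mean 0. By the Itô isometry:
  Var( int_0^t f(s) dB_s ) = E[ (int_0^t f(s) dB_s)^2 ] = int_0^t f(s)^2 ds.
Here f(s) = cos(8*s/5)/4, so f(s)^2 = cos(8*s/5)^2/16. Integrate:
  int_0^t (cos(8*s/5)^2/16) ds = t/32 + 5*sin(8*t/5)*cos(8*t/5)/256.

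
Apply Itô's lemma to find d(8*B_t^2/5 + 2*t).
d(8*B_t^2/5 + 2*t) = (18/5) dt + (16*B_t/5) dB_t

Itô's formula for f(t, x): d f(t, B_t) = (f_t + (1/2) f_xx) dt + f_x dB_t. Compute partials of f(t, x) = 2*t + 8*x^2/5:
  f_t(t,x)  = 2
  f_x(t,x)  = 16*x/5
  f_xx(t,x) = 16/5
Assemble drift = f_t + (1/2) f_xx = 18/5 and diffusion = f_x = 16*x/5. Substituting x = B_t:
  d(8*B_t^2/5 + 2*t) = (18/5) dt + (16*B_t/5) dB_t.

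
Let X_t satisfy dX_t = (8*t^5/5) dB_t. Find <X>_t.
<X>_t = 64*t^11/275

For an Itô process dX_t = a(t) dt + b(t) dB_t, the quadratic variation is <X>_t = int_0^t b(s)^2 ds (the drift term does not contribute). Here b(s) = 8*s^5/5, so
  b(s)^2 = 64*s^10/25.
Integrating from 0 to t:
  <X>_t = int_0^t (64*s^10/25) ds = 64*t^11/275.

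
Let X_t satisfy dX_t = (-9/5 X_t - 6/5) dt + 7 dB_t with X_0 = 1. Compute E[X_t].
E[X_t] = -2/3 + 5*exp(-9*t/5)/3

Taking expectations and using E[dB_t] = 0, the mean m(t) = E[X_t] satisfies the ODE m'(t) = a m(t) + b with m(0) = x_0. With a = -9/5, b = -6/5, x_0 = 1, the solution is
  m(t) = x_0 * exp(a t) + (b/a) * (exp(a t) - 1)
       = 1 * exp((-9/5) t) + ((-6/5)/(-9/5)) * (exp((-9/5) t) - 1)
       = -2/3 + 5*exp(-9*t/5)/3.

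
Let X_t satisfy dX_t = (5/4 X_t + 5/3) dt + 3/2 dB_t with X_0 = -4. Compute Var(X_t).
Var(X_t) = 9*exp(5*t/2)/10 - 9/10

The variance V(t) = Var(X_t) satisfies V'(t) = 2 a V(t) + c^2 with V(0) = 0 (drift coefficient is linear in X, diffusion is constant). With a = 5/4, c = 3/2, the solution is
  V(t) = (c^2 / (2 a)) * (exp(2 a t) - 1)
       = ((3/2)^2 / (2*(5/4))) * (exp((5/2) t) - 1)
       = 9*exp(5*t/2)/10 - 9/10.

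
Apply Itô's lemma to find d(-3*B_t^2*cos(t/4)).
d(-3*B_t^2*cos(t/4)) = (3*B_t^2*sin(t/4)/4 - 3*cos(t/4)) dt + (-6*B_t*cos(t/4)) dB_t

Itô's formula for f(t, x): d f(t, B_t) = (f_t + (1/2) f_xx) dt + f_x dB_t. Compute partials of f(t, x) = -3*x^2*cos(t/4):
  f_t(t,x)  = 3*x^2*sin(t/4)/4
  f_x(t,x)  = -6*x*cos(t/4)
  f_xx(t,x) = -6*cos(t/4)
Assemble drift = f_t + (1/2) f_xx = 3*x^2*sin(t/4)/4 - 3*cos(t/4) and diffusion = f_x = -6*x*cos(t/4). Substituting x = B_t:
  d(-3*B_t^2*cos(t/4)) = (3*B_t^2*sin(t/4)/4 - 3*cos(t/4)) dt + (-6*B_t*cos(t/4)) dB_t.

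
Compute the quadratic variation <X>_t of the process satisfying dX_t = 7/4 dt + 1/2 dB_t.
<X>_t = t/4

For an Itô process dX_t = a(t) dt + b(t) dB_t, the quadratic variation is <X>_t = int_0^t b(s)^2 ds (the drift term does not contribute). Here b(s) = 1/2, so
  b(s)^2 = 1/4.
Integrating from 0 to t:
  <X>_t = int_0^t (1/4) ds = t/4.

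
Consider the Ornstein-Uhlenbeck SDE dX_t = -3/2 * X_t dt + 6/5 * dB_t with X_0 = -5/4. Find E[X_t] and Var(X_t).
E[X_t] = -5*exp(-3*t/2)/4; Var(X_t) = 12/25 - 12*exp(-3*t)/25

The OU SDE dX = -theta X dt + sigma dB admits the integrating factor exp(theta t): d(exp(theta t) X_t) = sigma exp(theta t) dB_t. Integrating from 0 to t:
  X_t = x_0 * exp(-theta t) + sigma * int_0^t exp(-theta (t-s)) dB_s.
The Itô integral has mean 0 and (by the Itô isometry) variance sigma^2 * int_0^t exp(-2 theta (t - s)) ds = sigma^2 * (1 - exp(-2 theta t)) / (2 theta).
With theta = 3/2, sigma = 6/5, x_0 = -5/4:
  E[X_t] = -5/4 * exp(-3/2 t) = -5*exp(-3*t/2)/4
  Var(X_t) = (6/5)^2 * (1 - exp(-2*3/2 t)) / (2 * 3/2) = 12/25 - 12*exp(-3*t)/25.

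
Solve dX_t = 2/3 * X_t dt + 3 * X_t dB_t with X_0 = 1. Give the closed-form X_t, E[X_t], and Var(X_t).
X_t = 1 * exp((-23/6) t + (3) B_t); E[X_t] = exp(2*t/3); Var(X_t) = (exp(9*t) - 1)*exp(4*t/3)

For GBM dX = mu X dt + sigma X dB with X_0 = x_0, apply Itô to Y = log X: dY = (mu - sigma^2/2) dt + sigma dB, so Y_t = log(x_0) + (mu - sigma^2/2) t + sigma B_t and hence X_t = x_0 * exp((mu - sigma^2/2) t + sigma B_t).
With mu = 2/3, sigma = 3, x_0 = 1, this gives:
  X_t = 1 * exp((-23/6) * t + (3) * B_t).
Since sigma*B_t ~ Normal(0, sigma^2 t), E[exp(sigma*B_t)] = exp(sigma^2 t / 2); so E[X_t] = x_0 * exp((mu - sigma^2/2) t) * exp(sigma^2 t / 2) = x_0 * exp(mu t) = exp(2*t/3).
Var(X_t) = E[X_t^2] - (E[X_t])^2 = x_0^2 * exp(2 mu t) * (exp(sigma^2 t) - 1) = (exp(9*t) - 1)*exp(4*t/3).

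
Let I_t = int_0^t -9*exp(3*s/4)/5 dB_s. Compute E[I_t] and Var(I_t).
E[I_t] = 0; Var(I_t) = 54*exp(3*t/2)/25 - 54/25

The Itô integral of a deterministic integrand f(s) has mean 0 because each increment f(s) * (B_{s+ds} - B_s) has mean 0. By the Itô isometry:
  Var( int_0^t f(s) dB_s ) = E[ (int_0^t f(s) dB_s)^2 ] = int_0^t f(s)^2 ds.
Here f(s) = -9*exp(3*s/4)/5, so f(s)^2 = 81*exp(3*s/2)/25. Integrate:
  int_0^t (81*exp(3*s/2)/25) ds = 54*exp(3*t/2)/25 - 54/25.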